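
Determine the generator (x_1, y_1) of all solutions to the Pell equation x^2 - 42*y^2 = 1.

(x, y) = (13, 2)

First expand sqrt(42) as a continued fraction. With x_i = (sqrt(42) + m_i)/d_i and (m_0, d_0) = (0, 1): a_0 = floor(sqrt(42)) = 6, since 6^2 = 36 <= 42 < 49 = 7^2.
Iterate m_{i+1} = d_i*a_i - m_i, d_{i+1} = (42 - m_{i+1}^2)/d_i, a_{i+1} = floor((a_0 + m_{i+1})/d_{i+1}):
  m_1 = 1*6 - 0 = 6, d_1 = (42 - 6^2)/1 = 6/1 = 6, a_1 = floor((6 + 6)/6) = 2.
  m_2 = 6*2 - 6 = 6, d_2 = (42 - 6^2)/6 = 6/6 = 1, a_2 = floor((6 + 6)/1) = 12.
  m_3 = 1*12 - 6 = 6, d_3 = (42 - 6^2)/1 = 6/1 = 6: (m_3, d_3) = (m_1, d_1) = (6, 6), so from here the quotients repeat a_1, a_2; the period length is 2.
So sqrt(42) = [6; (2, 12)] with period length k = 2.
k is even, so the fundamental solution of x^2 - 42y^2 = 1 is (p_{k-1}, q_{k-1}) = (p_1, q_1); compute convergents through index 1.
Convergents (p_i = a_i*p_{i-1} + p_{i-2}, q_i = a_i*q_{i-1} + q_{i-2} with p_{-2}=0, p_{-1}=1, q_{-2}=1, q_{-1}=0):
  i=0: a_0=6, p_0 = 6*1 + 0 = 6, q_0 = 6*0 + 1 = 1.
  i=1: a_1=2, p_1 = 2*6 + 1 = 13, q_1 = 2*1 + 0 = 2.
Check: 13^2 - 42*2^2 = 169 - 168 = 1, so (x, y) = (13, 2) solves the equation, and by the theorem it is the least positive solution.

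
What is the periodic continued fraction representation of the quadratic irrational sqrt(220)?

[14; (1, 4, 1, 28)]

Write x_i = (sqrt(220) + m_i)/d_i with (m_0, d_0) = (0, 1). a_0 = floor(sqrt(220)) = 14, since 14^2 = 196 <= 220 < 225 = 15^2.
Iterate m_{i+1} = d_i*a_i - m_i, d_{i+1} = (220 - m_{i+1}^2)/d_i, a_{i+1} = floor((a_0 + m_{i+1})/d_{i+1}):
  m_1 = 1*14 - 0 = 14, d_1 = (220 - 14^2)/1 = 24/1 = 24, a_1 = floor((14 + 14)/24) = 1.
  m_2 = 24*1 - 14 = 10, d_2 = (220 - 10^2)/24 = 120/24 = 5, a_2 = floor((14 + 10)/5) = 4.
  m_3 = 5*4 - 10 = 10, d_3 = (220 - 10^2)/5 = 120/5 = 24, a_3 = floor((14 + 10)/24) = 1.
  m_4 = 24*1 - 10 = 14, d_4 = (220 - 14^2)/24 = 24/24 = 1, a_4 = floor((14 + 14)/1) = 28.
  m_5 = 1*28 - 14 = 14, d_5 = (220 - 14^2)/1 = 24/1 = 24: (m_5, d_5) = (m_1, d_1) = (14, 24), so from here the quotients repeat a_1, ..., a_4; the period length is 4.
Hence the expansion of sqrt(220) is a_0 = 14 followed by the repeating block 1, 4, 1, 28 (period 4).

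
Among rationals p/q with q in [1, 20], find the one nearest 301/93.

Expand x = 301/93 as a continued fraction with the Euclidean algorithm:
  301 = 3*93 + 22, so a_0 = 3.
  93 = 4*22 + 5, so a_1 = 4.
  22 = 4*5 + 2, so a_2 = 4.
  5 = 2*2 + 1, so a_3 = 2.
  2 = 2*1 + 0, so a_4 = 2.
so x = [3; 4, 4, 2, 2].
Convergents (p_i = a_i*p_{i-1} + p_{i-2}, q_i = a_i*q_{i-1} + q_{i-2} with p_{-2}=0, p_{-1}=1, q_{-2}=1, q_{-1}=0), until the denominator exceeds 20:
  i=0: a_0=3, p_0 = 3*1 + 0 = 3, q_0 = 3*0 + 1 = 1.
  i=1: a_1=4, p_1 = 4*3 + 1 = 13, q_1 = 4*1 + 0 = 4.
  i=2: a_2=4, p_2 = 4*13 + 3 = 55, q_2 = 4*4 + 1 = 17.
  i=3: a_3=2, p_3 = 2*55 + 13 = 123, q_3 = 2*17 + 4 = 38.
q_3 = 38 > 20, so the last convergent with denominator <= 20 is p_2/q_2 = 55/17.
The closest fraction with denominator <= 20 is either p_2/q_2 or the intermediate fraction (k*p_2 + p_1)/(k*q_2 + q_1) with the largest k >= 1 whose denominator stays <= 20; these approach x as k grows, and every other convergent or intermediate fraction in range is farther away.
Largest k: floor((20 - q_1)/q_2) = floor((20 - 4)/17) = 0.
Since k = 0, no intermediate fraction beyond p_2/q_2 has denominator <= 20, so the convergent 55/17 is the closest (its error is |301*17 - 55*93|/(93*17) = 2/1581).

55/17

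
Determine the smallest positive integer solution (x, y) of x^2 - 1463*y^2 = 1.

First expand sqrt(1463) as a continued fraction. With x_i = (sqrt(1463) + m_i)/d_i and (m_0, d_0) = (0, 1): a_0 = floor(sqrt(1463)) = 38, since 38^2 = 1444 <= 1463 < 1521 = 39^2.
Iterate m_{i+1} = d_i*a_i - m_i, d_{i+1} = (1463 - m_{i+1}^2)/d_i, a_{i+1} = floor((a_0 + m_{i+1})/d_{i+1}):
  m_1 = 1*38 - 0 = 38, d_1 = (1463 - 38^2)/1 = 19/1 = 19, a_1 = floor((38 + 38)/19) = 4.
  m_2 = 19*4 - 38 = 38, d_2 = (1463 - 38^2)/19 = 19/19 = 1, a_2 = floor((38 + 38)/1) = 76.
  m_3 = 1*76 - 38 = 38, d_3 = (1463 - 38^2)/1 = 19/1 = 19: (m_3, d_3) = (m_1, d_1) = (38, 19), so from here the quotients repeat a_1, a_2; the period length is 2.
So sqrt(1463) = [38; (4, 76)] with period length k = 2.
k is even, so the fundamental solution of x^2 - 1463y^2 = 1 is (p_{k-1}, q_{k-1}) = (p_1, q_1); compute convergents through index 1.
Convergents (p_i = a_i*p_{i-1} + p_{i-2}, q_i = a_i*q_{i-1} + q_{i-2} with p_{-2}=0, p_{-1}=1, q_{-2}=1, q_{-1}=0):
  i=0: a_0=38, p_0 = 38*1 + 0 = 38, q_0 = 38*0 + 1 = 1.
  i=1: a_1=4, p_1 = 4*38 + 1 = 153, q_1 = 4*1 + 0 = 4.
Check: 153^2 - 1463*4^2 = 23409 - 23408 = 1, so (x, y) = (153, 4) solves the equation, and by the theorem it is the least positive solution.

(x, y) = (153, 4)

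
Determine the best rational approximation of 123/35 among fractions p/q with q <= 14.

Expand x = 123/35 as a continued fraction with the Euclidean algorithm:
  123 = 3*35 + 18, so a_0 = 3.
  35 = 1*18 + 17, so a_1 = 1.
  18 = 1*17 + 1, so a_2 = 1.
  17 = 17*1 + 0, so a_3 = 17.
so x = [3; 1, 1, 17].
Convergents (p_i = a_i*p_{i-1} + p_{i-2}, q_i = a_i*q_{i-1} + q_{i-2} with p_{-2}=0, p_{-1}=1, q_{-2}=1, q_{-1}=0), until the denominator exceeds 14:
  i=0: a_0=3, p_0 = 3*1 + 0 = 3, q_0 = 3*0 + 1 = 1.
  i=1: a_1=1, p_1 = 1*3 + 1 = 4, q_1 = 1*1 + 0 = 1.
  i=2: a_2=1, p_2 = 1*4 + 3 = 7, q_2 = 1*1 + 1 = 2.
  i=3: a_3=17, p_3 = 17*7 + 4 = 123, q_3 = 17*2 + 1 = 35.
q_3 = 35 > 14, so the last convergent with denominator <= 14 is p_2/q_2 = 7/2.
The closest fraction with denominator <= 14 is either p_2/q_2 or the intermediate fraction (k*p_2 + p_1)/(k*q_2 + q_1) with the largest k >= 1 whose denominator stays <= 14; these approach x as k grows, and every other convergent or intermediate fraction in range is farther away.
Largest k: floor((14 - q_1)/q_2) = floor((14 - 1)/2) = 6.
That gives (6*7 + 4)/(6*2 + 1) = 46/13.
Compare the errors: |x - 7/2| = |123*2 - 7*35|/(35*2) = 1/70, and |x - 46/13| = |123*13 - 46*35|/(35*13) = 11/455.
Cross-multiplying, 1*455 = 455 < 770 = 11*70, so 1/70 is smaller: the convergent 7/2 is closer to x than 46/13.

7/2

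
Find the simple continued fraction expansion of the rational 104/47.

Run the Euclidean algorithm on 104 and 47; the successive quotients are the partial quotients a_0, a_1, ... (each step inverts the fractional part left over by the previous one):
  104 = 2*47 + 10, so a_0 = 2.
  47 = 4*10 + 7, so a_1 = 4.
  10 = 1*7 + 3, so a_2 = 1.
  7 = 2*3 + 1, so a_3 = 2.
  3 = 3*1 + 0, so a_4 = 3.
The remainder reaches 0 after 5 divisions, so the expansion has 5 partial quotients, read off in order.

[2; 4, 1, 2, 3]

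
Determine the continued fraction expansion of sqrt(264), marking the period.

[16; (4, 32)]

Write x_i = (sqrt(264) + m_i)/d_i with (m_0, d_0) = (0, 1). a_0 = floor(sqrt(264)) = 16, since 16^2 = 256 <= 264 < 289 = 17^2.
Iterate m_{i+1} = d_i*a_i - m_i, d_{i+1} = (264 - m_{i+1}^2)/d_i, a_{i+1} = floor((a_0 + m_{i+1})/d_{i+1}):
  m_1 = 1*16 - 0 = 16, d_1 = (264 - 16^2)/1 = 8/1 = 8, a_1 = floor((16 + 16)/8) = 4.
  m_2 = 8*4 - 16 = 16, d_2 = (264 - 16^2)/8 = 8/8 = 1, a_2 = floor((16 + 16)/1) = 32.
  m_3 = 1*32 - 16 = 16, d_3 = (264 - 16^2)/1 = 8/1 = 8: (m_3, d_3) = (m_1, d_1) = (16, 8), so from here the quotients repeat a_1, a_2; the period length is 2.
Hence the expansion of sqrt(264) is a_0 = 16 followed by the repeating block 4, 32 (period 2).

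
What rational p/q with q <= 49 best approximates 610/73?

Expand x = 610/73 as a continued fraction with the Euclidean algorithm:
  610 = 8*73 + 26, so a_0 = 8.
  73 = 2*26 + 21, so a_1 = 2.
  26 = 1*21 + 5, so a_2 = 1.
  21 = 4*5 + 1, so a_3 = 4.
  5 = 5*1 + 0, so a_4 = 5.
so x = [8; 2, 1, 4, 5].
Convergents (p_i = a_i*p_{i-1} + p_{i-2}, q_i = a_i*q_{i-1} + q_{i-2} with p_{-2}=0, p_{-1}=1, q_{-2}=1, q_{-1}=0), until the denominator exceeds 49:
  i=0: a_0=8, p_0 = 8*1 + 0 = 8, q_0 = 8*0 + 1 = 1.
  i=1: a_1=2, p_1 = 2*8 + 1 = 17, q_1 = 2*1 + 0 = 2.
  i=2: a_2=1, p_2 = 1*17 + 8 = 25, q_2 = 1*2 + 1 = 3.
  i=3: a_3=4, p_3 = 4*25 + 17 = 117, q_3 = 4*3 + 2 = 14.
  i=4: a_4=5, p_4 = 5*117 + 25 = 610, q_4 = 5*14 + 3 = 73.
q_4 = 73 > 49, so the last convergent with denominator <= 49 is p_3/q_3 = 117/14.
The closest fraction with denominator <= 49 is either p_3/q_3 or the intermediate fraction (k*p_3 + p_2)/(k*q_3 + q_2) with the largest k >= 1 whose denominator stays <= 49; these approach x as k grows, and every other convergent or intermediate fraction in range is farther away.
Largest k: floor((49 - q_2)/q_3) = floor((49 - 3)/14) = 3.
That gives (3*117 + 25)/(3*14 + 3) = 376/45.
Compare the errors: |x - 117/14| = |610*14 - 117*73|/(73*14) = 1/1022, and |x - 376/45| = |610*45 - 376*73|/(73*45) = 2/3285.
Cross-multiplying, 2*1022 = 2044 < 3285 = 1*3285, so 2/3285 is smaller: the intermediate fraction 376/45 is closer to x than 117/14.

376/45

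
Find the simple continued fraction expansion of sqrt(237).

[15; (2, 1, 1, 7, 10, 7, 1, 1, 2, 30)]

Write x_i = (sqrt(237) + m_i)/d_i with (m_0, d_0) = (0, 1). a_0 = floor(sqrt(237)) = 15, since 15^2 = 225 <= 237 < 256 = 16^2.
Iterate m_{i+1} = d_i*a_i - m_i, d_{i+1} = (237 - m_{i+1}^2)/d_i, a_{i+1} = floor((a_0 + m_{i+1})/d_{i+1}):
  m_1 = 1*15 - 0 = 15, d_1 = (237 - 15^2)/1 = 12/1 = 12, a_1 = floor((15 + 15)/12) = 2.
  m_2 = 12*2 - 15 = 9, d_2 = (237 - 9^2)/12 = 156/12 = 13, a_2 = floor((15 + 9)/13) = 1.
  m_3 = 13*1 - 9 = 4, d_3 = (237 - 4^2)/13 = 221/13 = 17, a_3 = floor((15 + 4)/17) = 1.
  m_4 = 17*1 - 4 = 13, d_4 = (237 - 13^2)/17 = 68/17 = 4, a_4 = floor((15 + 13)/4) = 7.
  m_5 = 4*7 - 13 = 15, d_5 = (237 - 15^2)/4 = 12/4 = 3, a_5 = floor((15 + 15)/3) = 10.
  m_6 = 3*10 - 15 = 15, d_6 = (237 - 15^2)/3 = 12/3 = 4, a_6 = floor((15 + 15)/4) = 7.
  m_7 = 4*7 - 15 = 13, d_7 = (237 - 13^2)/4 = 68/4 = 17, a_7 = floor((15 + 13)/17) = 1.
  m_8 = 17*1 - 13 = 4, d_8 = (237 - 4^2)/17 = 221/17 = 13, a_8 = floor((15 + 4)/13) = 1.
  m_9 = 13*1 - 4 = 9, d_9 = (237 - 9^2)/13 = 156/13 = 12, a_9 = floor((15 + 9)/12) = 2.
  m_10 = 12*2 - 9 = 15, d_10 = (237 - 15^2)/12 = 12/12 = 1, a_10 = floor((15 + 15)/1) = 30.
  m_11 = 1*30 - 15 = 15, d_11 = (237 - 15^2)/1 = 12/1 = 12: (m_11, d_11) = (m_1, d_1) = (15, 12), so from here the quotients repeat a_1, ..., a_10; the period length is 10.
Hence the expansion of sqrt(237) is a_0 = 15 followed by the repeating block 2, 1, 1, 7, 10, 7, 1, 1, 2, 30 (period 10).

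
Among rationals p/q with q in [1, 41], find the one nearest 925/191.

Expand x = 925/191 as a continued fraction with the Euclidean algorithm:
  925 = 4*191 + 161, so a_0 = 4.
  191 = 1*161 + 30, so a_1 = 1.
  161 = 5*30 + 11, so a_2 = 5.
  30 = 2*11 + 8, so a_3 = 2.
  11 = 1*8 + 3, so a_4 = 1.
  8 = 2*3 + 2, so a_5 = 2.
  3 = 1*2 + 1, so a_6 = 1.
  2 = 2*1 + 0, so a_7 = 2.
so x = [4; 1, 5, 2, 1, 2, 1, 2].
Convergents (p_i = a_i*p_{i-1} + p_{i-2}, q_i = a_i*q_{i-1} + q_{i-2} with p_{-2}=0, p_{-1}=1, q_{-2}=1, q_{-1}=0), until the denominator exceeds 41:
  i=0: a_0=4, p_0 = 4*1 + 0 = 4, q_0 = 4*0 + 1 = 1.
  i=1: a_1=1, p_1 = 1*4 + 1 = 5, q_1 = 1*1 + 0 = 1.
  i=2: a_2=5, p_2 = 5*5 + 4 = 29, q_2 = 5*1 + 1 = 6.
  i=3: a_3=2, p_3 = 2*29 + 5 = 63, q_3 = 2*6 + 1 = 13.
  i=4: a_4=1, p_4 = 1*63 + 29 = 92, q_4 = 1*13 + 6 = 19.
  i=5: a_5=2, p_5 = 2*92 + 63 = 247, q_5 = 2*19 + 13 = 51.
q_5 = 51 > 41, so the last convergent with denominator <= 41 is p_4/q_4 = 92/19.
The closest fraction with denominator <= 41 is either p_4/q_4 or the intermediate fraction (k*p_4 + p_3)/(k*q_4 + q_3) with the largest k >= 1 whose denominator stays <= 41; these approach x as k grows, and every other convergent or intermediate fraction in range is farther away.
Largest k: floor((41 - q_3)/q_4) = floor((41 - 13)/19) = 1.
That gives (1*92 + 63)/(1*19 + 13) = 155/32.
Compare the errors: |x - 92/19| = |925*19 - 92*191|/(191*19) = 3/3629, and |x - 155/32| = |925*32 - 155*191|/(191*32) = 5/6112.
Cross-multiplying, 5*3629 = 18145 < 18336 = 3*6112, so 5/6112 is smaller: the intermediate fraction 155/32 is closer to x than 92/19.

155/32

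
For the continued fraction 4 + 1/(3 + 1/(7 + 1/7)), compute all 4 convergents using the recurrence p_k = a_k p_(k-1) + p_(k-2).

Using the convergent recurrence p_i = a_i*p_{i-1} + p_{i-2}, q_i = a_i*q_{i-1} + q_{i-2} with p_{-2}=0, p_{-1}=1, q_{-2}=1, q_{-1}=0:
  i=0: a_0=4, p_0 = 4*1 + 0 = 4, q_0 = 4*0 + 1 = 1.
  i=1: a_1=3, p_1 = 3*4 + 1 = 13, q_1 = 3*1 + 0 = 3.
  i=2: a_2=7, p_2 = 7*13 + 4 = 95, q_2 = 7*3 + 1 = 22.
  i=3: a_3=7, p_3 = 7*95 + 13 = 678, q_3 = 7*22 + 3 = 157.

4/1, 13/3, 95/22, 678/157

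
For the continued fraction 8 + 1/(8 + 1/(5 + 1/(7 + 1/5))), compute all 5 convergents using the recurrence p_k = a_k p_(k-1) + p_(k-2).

Using the convergent recurrence p_i = a_i*p_{i-1} + p_{i-2}, q_i = a_i*q_{i-1} + q_{i-2} with p_{-2}=0, p_{-1}=1, q_{-2}=1, q_{-1}=0:
  i=0: a_0=8, p_0 = 8*1 + 0 = 8, q_0 = 8*0 + 1 = 1.
  i=1: a_1=8, p_1 = 8*8 + 1 = 65, q_1 = 8*1 + 0 = 8.
  i=2: a_2=5, p_2 = 5*65 + 8 = 333, q_2 = 5*8 + 1 = 41.
  i=3: a_3=7, p_3 = 7*333 + 65 = 2396, q_3 = 7*41 + 8 = 295.
  i=4: a_4=5, p_4 = 5*2396 + 333 = 12313, q_4 = 5*295 + 41 = 1516.

8/1, 65/8, 333/41, 2396/295, 12313/1516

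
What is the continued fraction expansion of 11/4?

Run the Euclidean algorithm on 11 and 4; the successive quotients are the partial quotients a_0, a_1, ... (each step inverts the fractional part left over by the previous one):
  11 = 2*4 + 3, so a_0 = 2.
  4 = 1*3 + 1, so a_1 = 1.
  3 = 3*1 + 0, so a_2 = 3.
The remainder reaches 0 after 3 divisions, so the expansion has 3 partial quotients, read off in order.

[2; 1, 3]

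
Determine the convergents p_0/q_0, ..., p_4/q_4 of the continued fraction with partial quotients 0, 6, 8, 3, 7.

Using the convergent recurrence p_i = a_i*p_{i-1} + p_{i-2}, q_i = a_i*q_{i-1} + q_{i-2} with p_{-2}=0, p_{-1}=1, q_{-2}=1, q_{-1}=0:
  i=0: a_0=0, p_0 = 0*1 + 0 = 0, q_0 = 0*0 + 1 = 1.
  i=1: a_1=6, p_1 = 6*0 + 1 = 1, q_1 = 6*1 + 0 = 6.
  i=2: a_2=8, p_2 = 8*1 + 0 = 8, q_2 = 8*6 + 1 = 49.
  i=3: a_3=3, p_3 = 3*8 + 1 = 25, q_3 = 3*49 + 6 = 153.
  i=4: a_4=7, p_4 = 7*25 + 8 = 183, q_4 = 7*153 + 49 = 1120.

0/1, 1/6, 8/49, 25/153, 183/1120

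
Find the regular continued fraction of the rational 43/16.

Run the Euclidean algorithm on 43 and 16; the successive quotients are the partial quotients a_0, a_1, ... (each step inverts the fractional part left over by the previous one):
  43 = 2*16 + 11, so a_0 = 2.
  16 = 1*11 + 5, so a_1 = 1.
  11 = 2*5 + 1, so a_2 = 2.
  5 = 5*1 + 0, so a_3 = 5.
The remainder reaches 0 after 4 divisions, so the expansion has 4 partial quotients, read off in order.

[2; 1, 2, 5]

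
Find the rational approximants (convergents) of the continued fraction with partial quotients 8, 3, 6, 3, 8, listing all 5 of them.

8/1, 25/3, 158/19, 499/60, 4150/499

Using the convergent recurrence p_i = a_i*p_{i-1} + p_{i-2}, q_i = a_i*q_{i-1} + q_{i-2} with p_{-2}=0, p_{-1}=1, q_{-2}=1, q_{-1}=0:
  i=0: a_0=8, p_0 = 8*1 + 0 = 8, q_0 = 8*0 + 1 = 1.
  i=1: a_1=3, p_1 = 3*8 + 1 = 25, q_1 = 3*1 + 0 = 3.
  i=2: a_2=6, p_2 = 6*25 + 8 = 158, q_2 = 6*3 + 1 = 19.
  i=3: a_3=3, p_3 = 3*158 + 25 = 499, q_3 = 3*19 + 3 = 60.
  i=4: a_4=8, p_4 = 8*499 + 158 = 4150, q_4 = 8*60 + 19 = 499.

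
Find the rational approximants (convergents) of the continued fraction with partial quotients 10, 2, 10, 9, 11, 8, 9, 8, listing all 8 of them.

Using the convergent recurrence p_i = a_i*p_{i-1} + p_{i-2}, q_i = a_i*q_{i-1} + q_{i-2} with p_{-2}=0, p_{-1}=1, q_{-2}=1, q_{-1}=0:
  i=0: a_0=10, p_0 = 10*1 + 0 = 10, q_0 = 10*0 + 1 = 1.
  i=1: a_1=2, p_1 = 2*10 + 1 = 21, q_1 = 2*1 + 0 = 2.
  i=2: a_2=10, p_2 = 10*21 + 10 = 220, q_2 = 10*2 + 1 = 21.
  i=3: a_3=9, p_3 = 9*220 + 21 = 2001, q_3 = 9*21 + 2 = 191.
  i=4: a_4=11, p_4 = 11*2001 + 220 = 22231, q_4 = 11*191 + 21 = 2122.
  i=5: a_5=8, p_5 = 8*22231 + 2001 = 179849, q_5 = 8*2122 + 191 = 17167.
  i=6: a_6=9, p_6 = 9*179849 + 22231 = 1640872, q_6 = 9*17167 + 2122 = 156625.
  i=7: a_7=8, p_7 = 8*1640872 + 179849 = 13306825, q_7 = 8*156625 + 17167 = 1270167.

10/1, 21/2, 220/21, 2001/191, 22231/2122, 179849/17167, 1640872/156625, 13306825/1270167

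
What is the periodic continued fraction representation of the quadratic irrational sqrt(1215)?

[34; (1, 5, 1, 68)]

Write x_i = (sqrt(1215) + m_i)/d_i with (m_0, d_0) = (0, 1). a_0 = floor(sqrt(1215)) = 34, since 34^2 = 1156 <= 1215 < 1225 = 35^2.
Iterate m_{i+1} = d_i*a_i - m_i, d_{i+1} = (1215 - m_{i+1}^2)/d_i, a_{i+1} = floor((a_0 + m_{i+1})/d_{i+1}):
  m_1 = 1*34 - 0 = 34, d_1 = (1215 - 34^2)/1 = 59/1 = 59, a_1 = floor((34 + 34)/59) = 1.
  m_2 = 59*1 - 34 = 25, d_2 = (1215 - 25^2)/59 = 590/59 = 10, a_2 = floor((34 + 25)/10) = 5.
  m_3 = 10*5 - 25 = 25, d_3 = (1215 - 25^2)/10 = 590/10 = 59, a_3 = floor((34 + 25)/59) = 1.
  m_4 = 59*1 - 25 = 34, d_4 = (1215 - 34^2)/59 = 59/59 = 1, a_4 = floor((34 + 34)/1) = 68.
  m_5 = 1*68 - 34 = 34, d_5 = (1215 - 34^2)/1 = 59/1 = 59: (m_5, d_5) = (m_1, d_1) = (34, 59), so from here the quotients repeat a_1, ..., a_4; the period length is 4.
Hence the expansion of sqrt(1215) is a_0 = 34 followed by the repeating block 1, 5, 1, 68 (period 4).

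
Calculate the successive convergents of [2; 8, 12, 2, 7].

Using the convergent recurrence p_i = a_i*p_{i-1} + p_{i-2}, q_i = a_i*q_{i-1} + q_{i-2} with p_{-2}=0, p_{-1}=1, q_{-2}=1, q_{-1}=0:
  i=0: a_0=2, p_0 = 2*1 + 0 = 2, q_0 = 2*0 + 1 = 1.
  i=1: a_1=8, p_1 = 8*2 + 1 = 17, q_1 = 8*1 + 0 = 8.
  i=2: a_2=12, p_2 = 12*17 + 2 = 206, q_2 = 12*8 + 1 = 97.
  i=3: a_3=2, p_3 = 2*206 + 17 = 429, q_3 = 2*97 + 8 = 202.
  i=4: a_4=7, p_4 = 7*429 + 206 = 3209, q_4 = 7*202 + 97 = 1511.

2/1, 17/8, 206/97, 429/202, 3209/1511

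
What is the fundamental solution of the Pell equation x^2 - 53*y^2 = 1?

(x, y) = (66249, 9100)

First expand sqrt(53) as a continued fraction. With x_i = (sqrt(53) + m_i)/d_i and (m_0, d_0) = (0, 1): a_0 = floor(sqrt(53)) = 7, since 7^2 = 49 <= 53 < 64 = 8^2.
Iterate m_{i+1} = d_i*a_i - m_i, d_{i+1} = (53 - m_{i+1}^2)/d_i, a_{i+1} = floor((a_0 + m_{i+1})/d_{i+1}):
  m_1 = 1*7 - 0 = 7, d_1 = (53 - 7^2)/1 = 4/1 = 4, a_1 = floor((7 + 7)/4) = 3.
  m_2 = 4*3 - 7 = 5, d_2 = (53 - 5^2)/4 = 28/4 = 7, a_2 = floor((7 + 5)/7) = 1.
  m_3 = 7*1 - 5 = 2, d_3 = (53 - 2^2)/7 = 49/7 = 7, a_3 = floor((7 + 2)/7) = 1.
  m_4 = 7*1 - 2 = 5, d_4 = (53 - 5^2)/7 = 28/7 = 4, a_4 = floor((7 + 5)/4) = 3.
  m_5 = 4*3 - 5 = 7, d_5 = (53 - 7^2)/4 = 4/4 = 1, a_5 = floor((7 + 7)/1) = 14.
  m_6 = 1*14 - 7 = 7, d_6 = (53 - 7^2)/1 = 4/1 = 4: (m_6, d_6) = (m_1, d_1) = (7, 4), so from here the quotients repeat a_1, ..., a_5; the period length is 5.
So sqrt(53) = [7; (3, 1, 1, 3, 14)] with period length k = 5.
k is odd, so (p_{k-1}, q_{k-1}) only solves x^2 - 53y^2 = -1 and the fundamental solution of x^2 - 53y^2 = 1 is (p_{2k-1}, q_{2k-1}) = (p_9, q_9); compute convergents through index 9, running through the period twice.
Convergents (p_i = a_i*p_{i-1} + p_{i-2}, q_i = a_i*q_{i-1} + q_{i-2} with p_{-2}=0, p_{-1}=1, q_{-2}=1, q_{-1}=0):
  i=0: a_0=7, p_0 = 7*1 + 0 = 7, q_0 = 7*0 + 1 = 1.
  i=1: a_1=3, p_1 = 3*7 + 1 = 22, q_1 = 3*1 + 0 = 3.
  i=2: a_2=1, p_2 = 1*22 + 7 = 29, q_2 = 1*3 + 1 = 4.
  i=3: a_3=1, p_3 = 1*29 + 22 = 51, q_3 = 1*4 + 3 = 7.
  i=4: a_4=3, p_4 = 3*51 + 29 = 182, q_4 = 3*7 + 4 = 25.
  i=5: a_5=14, p_5 = 14*182 + 51 = 2599, q_5 = 14*25 + 7 = 357.
  i=6: a_6=3, p_6 = 3*2599 + 182 = 7979, q_6 = 3*357 + 25 = 1096.
  i=7: a_7=1, p_7 = 1*7979 + 2599 = 10578, q_7 = 1*1096 + 357 = 1453.
  i=8: a_8=1, p_8 = 1*10578 + 7979 = 18557, q_8 = 1*1453 + 1096 = 2549.
  i=9: a_9=3, p_9 = 3*18557 + 10578 = 66249, q_9 = 3*2549 + 1453 = 9100.
Indeed p_4^2 - 53*q_4^2 = 33124 - 33125 = -1, not +1.
Check: 66249^2 - 53*9100^2 = 4388930001 - 4388930000 = 1, so (x, y) = (66249, 9100) solves the equation, and by the theorem it is the least positive solution.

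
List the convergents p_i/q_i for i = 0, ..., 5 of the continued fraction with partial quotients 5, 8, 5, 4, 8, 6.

Using the convergent recurrence p_i = a_i*p_{i-1} + p_{i-2}, q_i = a_i*q_{i-1} + q_{i-2} with p_{-2}=0, p_{-1}=1, q_{-2}=1, q_{-1}=0:
  i=0: a_0=5, p_0 = 5*1 + 0 = 5, q_0 = 5*0 + 1 = 1.
  i=1: a_1=8, p_1 = 8*5 + 1 = 41, q_1 = 8*1 + 0 = 8.
  i=2: a_2=5, p_2 = 5*41 + 5 = 210, q_2 = 5*8 + 1 = 41.
  i=3: a_3=4, p_3 = 4*210 + 41 = 881, q_3 = 4*41 + 8 = 172.
  i=4: a_4=8, p_4 = 8*881 + 210 = 7258, q_4 = 8*172 + 41 = 1417.
  i=5: a_5=6, p_5 = 6*7258 + 881 = 44429, q_5 = 6*1417 + 172 = 8674.

5/1, 41/8, 210/41, 881/172, 7258/1417, 44429/8674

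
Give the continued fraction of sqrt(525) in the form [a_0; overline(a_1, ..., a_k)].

[22; overline(1, 10, 2, 10, 1, 44)]

Write x_i = (sqrt(525) + m_i)/d_i with (m_0, d_0) = (0, 1). a_0 = floor(sqrt(525)) = 22, since 22^2 = 484 <= 525 < 529 = 23^2.
Iterate m_{i+1} = d_i*a_i - m_i, d_{i+1} = (525 - m_{i+1}^2)/d_i, a_{i+1} = floor((a_0 + m_{i+1})/d_{i+1}):
  m_1 = 1*22 - 0 = 22, d_1 = (525 - 22^2)/1 = 41/1 = 41, a_1 = floor((22 + 22)/41) = 1.
  m_2 = 41*1 - 22 = 19, d_2 = (525 - 19^2)/41 = 164/41 = 4, a_2 = floor((22 + 19)/4) = 10.
  m_3 = 4*10 - 19 = 21, d_3 = (525 - 21^2)/4 = 84/4 = 21, a_3 = floor((22 + 21)/21) = 2.
  m_4 = 21*2 - 21 = 21, d_4 = (525 - 21^2)/21 = 84/21 = 4, a_4 = floor((22 + 21)/4) = 10.
  m_5 = 4*10 - 21 = 19, d_5 = (525 - 19^2)/4 = 164/4 = 41, a_5 = floor((22 + 19)/41) = 1.
  m_6 = 41*1 - 19 = 22, d_6 = (525 - 22^2)/41 = 41/41 = 1, a_6 = floor((22 + 22)/1) = 44.
  m_7 = 1*44 - 22 = 22, d_7 = (525 - 22^2)/1 = 41/1 = 41: (m_7, d_7) = (m_1, d_1) = (22, 41), so from here the quotients repeat a_1, ..., a_6; the period length is 6.
Hence the expansion of sqrt(525) is a_0 = 22 followed by the repeating block 1, 10, 2, 10, 1, 44 (period 6).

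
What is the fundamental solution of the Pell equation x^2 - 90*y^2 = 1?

(x, y) = (19, 2)

First expand sqrt(90) as a continued fraction. With x_i = (sqrt(90) + m_i)/d_i and (m_0, d_0) = (0, 1): a_0 = floor(sqrt(90)) = 9, since 9^2 = 81 <= 90 < 100 = 10^2.
Iterate m_{i+1} = d_i*a_i - m_i, d_{i+1} = (90 - m_{i+1}^2)/d_i, a_{i+1} = floor((a_0 + m_{i+1})/d_{i+1}):
  m_1 = 1*9 - 0 = 9, d_1 = (90 - 9^2)/1 = 9/1 = 9, a_1 = floor((9 + 9)/9) = 2.
  m_2 = 9*2 - 9 = 9, d_2 = (90 - 9^2)/9 = 9/9 = 1, a_2 = floor((9 + 9)/1) = 18.
  m_3 = 1*18 - 9 = 9, d_3 = (90 - 9^2)/1 = 9/1 = 9: (m_3, d_3) = (m_1, d_1) = (9, 9), so from here the quotients repeat a_1, a_2; the period length is 2.
So sqrt(90) = [9; (2, 18)] with period length k = 2.
k is even, so the fundamental solution of x^2 - 90y^2 = 1 is (p_{k-1}, q_{k-1}) = (p_1, q_1); compute convergents through index 1.
Convergents (p_i = a_i*p_{i-1} + p_{i-2}, q_i = a_i*q_{i-1} + q_{i-2} with p_{-2}=0, p_{-1}=1, q_{-2}=1, q_{-1}=0):
  i=0: a_0=9, p_0 = 9*1 + 0 = 9, q_0 = 9*0 + 1 = 1.
  i=1: a_1=2, p_1 = 2*9 + 1 = 19, q_1 = 2*1 + 0 = 2.
Check: 19^2 - 90*2^2 = 361 - 360 = 1, so (x, y) = (19, 2) solves the equation, and by the theorem it is the least positive solution.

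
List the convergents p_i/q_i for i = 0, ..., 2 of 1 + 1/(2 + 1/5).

1/1, 3/2, 16/11

Using the convergent recurrence p_i = a_i*p_{i-1} + p_{i-2}, q_i = a_i*q_{i-1} + q_{i-2} with p_{-2}=0, p_{-1}=1, q_{-2}=1, q_{-1}=0:
  i=0: a_0=1, p_0 = 1*1 + 0 = 1, q_0 = 1*0 + 1 = 1.
  i=1: a_1=2, p_1 = 2*1 + 1 = 3, q_1 = 2*1 + 0 = 2.
  i=2: a_2=5, p_2 = 5*3 + 1 = 16, q_2 = 5*2 + 1 = 11.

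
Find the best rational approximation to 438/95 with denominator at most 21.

83/18

Expand x = 438/95 as a continued fraction with the Euclidean algorithm:
  438 = 4*95 + 58, so a_0 = 4.
  95 = 1*58 + 37, so a_1 = 1.
  58 = 1*37 + 21, so a_2 = 1.
  37 = 1*21 + 16, so a_3 = 1.
  21 = 1*16 + 5, so a_4 = 1.
  16 = 3*5 + 1, so a_5 = 3.
  5 = 5*1 + 0, so a_6 = 5.
so x = [4; 1, 1, 1, 1, 3, 5].
Convergents (p_i = a_i*p_{i-1} + p_{i-2}, q_i = a_i*q_{i-1} + q_{i-2} with p_{-2}=0, p_{-1}=1, q_{-2}=1, q_{-1}=0), until the denominator exceeds 21:
  i=0: a_0=4, p_0 = 4*1 + 0 = 4, q_0 = 4*0 + 1 = 1.
  i=1: a_1=1, p_1 = 1*4 + 1 = 5, q_1 = 1*1 + 0 = 1.
  i=2: a_2=1, p_2 = 1*5 + 4 = 9, q_2 = 1*1 + 1 = 2.
  i=3: a_3=1, p_3 = 1*9 + 5 = 14, q_3 = 1*2 + 1 = 3.
  i=4: a_4=1, p_4 = 1*14 + 9 = 23, q_4 = 1*3 + 2 = 5.
  i=5: a_5=3, p_5 = 3*23 + 14 = 83, q_5 = 3*5 + 3 = 18.
  i=6: a_6=5, p_6 = 5*83 + 23 = 438, q_6 = 5*18 + 5 = 95.
q_6 = 95 > 21, so the last convergent with denominator <= 21 is p_5/q_5 = 83/18.
The closest fraction with denominator <= 21 is either p_5/q_5 or the intermediate fraction (k*p_5 + p_4)/(k*q_5 + q_4) with the largest k >= 1 whose denominator stays <= 21; these approach x as k grows, and every other convergent or intermediate fraction in range is farther away.
Largest k: floor((21 - q_4)/q_5) = floor((21 - 5)/18) = 0.
Since k = 0, no intermediate fraction beyond p_5/q_5 has denominator <= 21, so the convergent 83/18 is the closest (its error is |438*18 - 83*95|/(95*18) = 1/1710).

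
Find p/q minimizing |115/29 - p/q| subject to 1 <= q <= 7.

4/1

Expand x = 115/29 as a continued fraction with the Euclidean algorithm:
  115 = 3*29 + 28, so a_0 = 3.
  29 = 1*28 + 1, so a_1 = 1.
  28 = 28*1 + 0, so a_2 = 28.
so x = [3; 1, 28].
Convergents (p_i = a_i*p_{i-1} + p_{i-2}, q_i = a_i*q_{i-1} + q_{i-2} with p_{-2}=0, p_{-1}=1, q_{-2}=1, q_{-1}=0), until the denominator exceeds 7:
  i=0: a_0=3, p_0 = 3*1 + 0 = 3, q_0 = 3*0 + 1 = 1.
  i=1: a_1=1, p_1 = 1*3 + 1 = 4, q_1 = 1*1 + 0 = 1.
  i=2: a_2=28, p_2 = 28*4 + 3 = 115, q_2 = 28*1 + 1 = 29.
q_2 = 29 > 7, so the last convergent with denominator <= 7 is p_1/q_1 = 4/1.
The closest fraction with denominator <= 7 is either p_1/q_1 or the intermediate fraction (k*p_1 + p_0)/(k*q_1 + q_0) with the largest k >= 1 whose denominator stays <= 7; these approach x as k grows, and every other convergent or intermediate fraction in range is farther away.
Largest k: floor((7 - q_0)/q_1) = floor((7 - 1)/1) = 6.
That gives (6*4 + 3)/(6*1 + 1) = 27/7.
Compare the errors: |x - 4/1| = |115*1 - 4*29|/(29*1) = 1/29, and |x - 27/7| = |115*7 - 27*29|/(29*7) = 22/203.
Cross-multiplying, 1*203 = 203 < 638 = 22*29, so 1/29 is smaller: the convergent 4/1 is closer to x than 27/7.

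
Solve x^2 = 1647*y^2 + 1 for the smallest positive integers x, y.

First expand sqrt(1647) as a continued fraction. With x_i = (sqrt(1647) + m_i)/d_i and (m_0, d_0) = (0, 1): a_0 = floor(sqrt(1647)) = 40, since 40^2 = 1600 <= 1647 < 1681 = 41^2.
Iterate m_{i+1} = d_i*a_i - m_i, d_{i+1} = (1647 - m_{i+1}^2)/d_i, a_{i+1} = floor((a_0 + m_{i+1})/d_{i+1}):
  m_1 = 1*40 - 0 = 40, d_1 = (1647 - 40^2)/1 = 47/1 = 47, a_1 = floor((40 + 40)/47) = 1.
  m_2 = 47*1 - 40 = 7, d_2 = (1647 - 7^2)/47 = 1598/47 = 34, a_2 = floor((40 + 7)/34) = 1.
  m_3 = 34*1 - 7 = 27, d_3 = (1647 - 27^2)/34 = 918/34 = 27, a_3 = floor((40 + 27)/27) = 2.
  m_4 = 27*2 - 27 = 27, d_4 = (1647 - 27^2)/27 = 918/27 = 34, a_4 = floor((40 + 27)/34) = 1.
  m_5 = 34*1 - 27 = 7, d_5 = (1647 - 7^2)/34 = 1598/34 = 47, a_5 = floor((40 + 7)/47) = 1.
  m_6 = 47*1 - 7 = 40, d_6 = (1647 - 40^2)/47 = 47/47 = 1, a_6 = floor((40 + 40)/1) = 80.
  m_7 = 1*80 - 40 = 40, d_7 = (1647 - 40^2)/1 = 47/1 = 47: (m_7, d_7) = (m_1, d_1) = (40, 47), so from here the quotients repeat a_1, ..., a_6; the period length is 6.
So sqrt(1647) = [40; (1, 1, 2, 1, 1, 80)] with period length k = 6.
k is even, so the fundamental solution of x^2 - 1647y^2 = 1 is (p_{k-1}, q_{k-1}) = (p_5, q_5); compute convergents through index 5.
Convergents (p_i = a_i*p_{i-1} + p_{i-2}, q_i = a_i*q_{i-1} + q_{i-2} with p_{-2}=0, p_{-1}=1, q_{-2}=1, q_{-1}=0):
  i=0: a_0=40, p_0 = 40*1 + 0 = 40, q_0 = 40*0 + 1 = 1.
  i=1: a_1=1, p_1 = 1*40 + 1 = 41, q_1 = 1*1 + 0 = 1.
  i=2: a_2=1, p_2 = 1*41 + 40 = 81, q_2 = 1*1 + 1 = 2.
  i=3: a_3=2, p_3 = 2*81 + 41 = 203, q_3 = 2*2 + 1 = 5.
  i=4: a_4=1, p_4 = 1*203 + 81 = 284, q_4 = 1*5 + 2 = 7.
  i=5: a_5=1, p_5 = 1*284 + 203 = 487, q_5 = 1*7 + 5 = 12.
Check: 487^2 - 1647*12^2 = 237169 - 237168 = 1, so (x, y) = (487, 12) solves the equation, and by the theorem it is the least positive solution.

(x, y) = (487, 12)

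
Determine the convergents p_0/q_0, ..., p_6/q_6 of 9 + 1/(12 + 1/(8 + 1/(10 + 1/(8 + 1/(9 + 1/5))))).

Using the convergent recurrence p_i = a_i*p_{i-1} + p_{i-2}, q_i = a_i*q_{i-1} + q_{i-2} with p_{-2}=0, p_{-1}=1, q_{-2}=1, q_{-1}=0:
  i=0: a_0=9, p_0 = 9*1 + 0 = 9, q_0 = 9*0 + 1 = 1.
  i=1: a_1=12, p_1 = 12*9 + 1 = 109, q_1 = 12*1 + 0 = 12.
  i=2: a_2=8, p_2 = 8*109 + 9 = 881, q_2 = 8*12 + 1 = 97.
  i=3: a_3=10, p_3 = 10*881 + 109 = 8919, q_3 = 10*97 + 12 = 982.
  i=4: a_4=8, p_4 = 8*8919 + 881 = 72233, q_4 = 8*982 + 97 = 7953.
  i=5: a_5=9, p_5 = 9*72233 + 8919 = 659016, q_5 = 9*7953 + 982 = 72559.
  i=6: a_6=5, p_6 = 5*659016 + 72233 = 3367313, q_6 = 5*72559 + 7953 = 370748.

9/1, 109/12, 881/97, 8919/982, 72233/7953, 659016/72559, 3367313/370748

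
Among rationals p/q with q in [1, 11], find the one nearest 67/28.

Expand x = 67/28 as a continued fraction with the Euclidean algorithm:
  67 = 2*28 + 11, so a_0 = 2.
  28 = 2*11 + 6, so a_1 = 2.
  11 = 1*6 + 5, so a_2 = 1.
  6 = 1*5 + 1, so a_3 = 1.
  5 = 5*1 + 0, so a_4 = 5.
so x = [2; 2, 1, 1, 5].
Convergents (p_i = a_i*p_{i-1} + p_{i-2}, q_i = a_i*q_{i-1} + q_{i-2} with p_{-2}=0, p_{-1}=1, q_{-2}=1, q_{-1}=0), until the denominator exceeds 11:
  i=0: a_0=2, p_0 = 2*1 + 0 = 2, q_0 = 2*0 + 1 = 1.
  i=1: a_1=2, p_1 = 2*2 + 1 = 5, q_1 = 2*1 + 0 = 2.
  i=2: a_2=1, p_2 = 1*5 + 2 = 7, q_2 = 1*2 + 1 = 3.
  i=3: a_3=1, p_3 = 1*7 + 5 = 12, q_3 = 1*3 + 2 = 5.
  i=4: a_4=5, p_4 = 5*12 + 7 = 67, q_4 = 5*5 + 3 = 28.
q_4 = 28 > 11, so the last convergent with denominator <= 11 is p_3/q_3 = 12/5.
The closest fraction with denominator <= 11 is either p_3/q_3 or the intermediate fraction (k*p_3 + p_2)/(k*q_3 + q_2) with the largest k >= 1 whose denominator stays <= 11; these approach x as k grows, and every other convergent or intermediate fraction in range is farther away.
Largest k: floor((11 - q_2)/q_3) = floor((11 - 3)/5) = 1.
That gives (1*12 + 7)/(1*5 + 3) = 19/8.
Compare the errors: |x - 12/5| = |67*5 - 12*28|/(28*5) = 1/140, and |x - 19/8| = |67*8 - 19*28|/(28*8) = 4/224.
Cross-multiplying, 1*224 = 224 < 560 = 4*140, so 1/140 is smaller: the convergent 12/5 is closer to x than 19/8.

12/5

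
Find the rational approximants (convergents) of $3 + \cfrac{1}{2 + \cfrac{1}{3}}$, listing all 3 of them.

3/1, 7/2, 24/7

Using the convergent recurrence p_i = a_i*p_{i-1} + p_{i-2}, q_i = a_i*q_{i-1} + q_{i-2} with p_{-2}=0, p_{-1}=1, q_{-2}=1, q_{-1}=0:
  i=0: a_0=3, p_0 = 3*1 + 0 = 3, q_0 = 3*0 + 1 = 1.
  i=1: a_1=2, p_1 = 2*3 + 1 = 7, q_1 = 2*1 + 0 = 2.
  i=2: a_2=3, p_2 = 3*7 + 3 = 24, q_2 = 3*2 + 1 = 7.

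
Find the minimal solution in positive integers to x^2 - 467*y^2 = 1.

First expand sqrt(467) as a continued fraction. With x_i = (sqrt(467) + m_i)/d_i and (m_0, d_0) = (0, 1): a_0 = floor(sqrt(467)) = 21, since 21^2 = 441 <= 467 < 484 = 22^2.
Iterate m_{i+1} = d_i*a_i - m_i, d_{i+1} = (467 - m_{i+1}^2)/d_i, a_{i+1} = floor((a_0 + m_{i+1})/d_{i+1}):
  m_1 = 1*21 - 0 = 21, d_1 = (467 - 21^2)/1 = 26/1 = 26, a_1 = floor((21 + 21)/26) = 1.
  m_2 = 26*1 - 21 = 5, d_2 = (467 - 5^2)/26 = 442/26 = 17, a_2 = floor((21 + 5)/17) = 1.
  m_3 = 17*1 - 5 = 12, d_3 = (467 - 12^2)/17 = 323/17 = 19, a_3 = floor((21 + 12)/19) = 1.
  m_4 = 19*1 - 12 = 7, d_4 = (467 - 7^2)/19 = 418/19 = 22, a_4 = floor((21 + 7)/22) = 1.
  m_5 = 22*1 - 7 = 15, d_5 = (467 - 15^2)/22 = 242/22 = 11, a_5 = floor((21 + 15)/11) = 3.
  m_6 = 11*3 - 15 = 18, d_6 = (467 - 18^2)/11 = 143/11 = 13, a_6 = floor((21 + 18)/13) = 3.
  m_7 = 13*3 - 18 = 21, d_7 = (467 - 21^2)/13 = 26/13 = 2, a_7 = floor((21 + 21)/2) = 21.
  m_8 = 2*21 - 21 = 21, d_8 = (467 - 21^2)/2 = 26/2 = 13, a_8 = floor((21 + 21)/13) = 3.
  m_9 = 13*3 - 21 = 18, d_9 = (467 - 18^2)/13 = 143/13 = 11, a_9 = floor((21 + 18)/11) = 3.
  m_10 = 11*3 - 18 = 15, d_10 = (467 - 15^2)/11 = 242/11 = 22, a_10 = floor((21 + 15)/22) = 1.
  m_11 = 22*1 - 15 = 7, d_11 = (467 - 7^2)/22 = 418/22 = 19, a_11 = floor((21 + 7)/19) = 1.
  m_12 = 19*1 - 7 = 12, d_12 = (467 - 12^2)/19 = 323/19 = 17, a_12 = floor((21 + 12)/17) = 1.
  m_13 = 17*1 - 12 = 5, d_13 = (467 - 5^2)/17 = 442/17 = 26, a_13 = floor((21 + 5)/26) = 1.
  m_14 = 26*1 - 5 = 21, d_14 = (467 - 21^2)/26 = 26/26 = 1, a_14 = floor((21 + 21)/1) = 42.
  m_15 = 1*42 - 21 = 21, d_15 = (467 - 21^2)/1 = 26/1 = 26: (m_15, d_15) = (m_1, d_1) = (21, 26), so from here the quotients repeat a_1, ..., a_14; the period length is 14.
So sqrt(467) = [21; (1, 1, 1, 1, 3, 3, 21, 3, 3, 1, 1, 1, 1, 42)] with period length k = 14.
k is even, so the fundamental solution of x^2 - 467y^2 = 1 is (p_{k-1}, q_{k-1}) = (p_13, q_13); compute convergents through index 13.
Convergents (p_i = a_i*p_{i-1} + p_{i-2}, q_i = a_i*q_{i-1} + q_{i-2} with p_{-2}=0, p_{-1}=1, q_{-2}=1, q_{-1}=0):
  i=0: a_0=21, p_0 = 21*1 + 0 = 21, q_0 = 21*0 + 1 = 1.
  i=1: a_1=1, p_1 = 1*21 + 1 = 22, q_1 = 1*1 + 0 = 1.
  i=2: a_2=1, p_2 = 1*22 + 21 = 43, q_2 = 1*1 + 1 = 2.
  i=3: a_3=1, p_3 = 1*43 + 22 = 65, q_3 = 1*2 + 1 = 3.
  i=4: a_4=1, p_4 = 1*65 + 43 = 108, q_4 = 1*3 + 2 = 5.
  i=5: a_5=3, p_5 = 3*108 + 65 = 389, q_5 = 3*5 + 3 = 18.
  i=6: a_6=3, p_6 = 3*389 + 108 = 1275, q_6 = 3*18 + 5 = 59.
  i=7: a_7=21, p_7 = 21*1275 + 389 = 27164, q_7 = 21*59 + 18 = 1257.
  i=8: a_8=3, p_8 = 3*27164 + 1275 = 82767, q_8 = 3*1257 + 59 = 3830.
  i=9: a_9=3, p_9 = 3*82767 + 27164 = 275465, q_9 = 3*3830 + 1257 = 12747.
  i=10: a_10=1, p_10 = 1*275465 + 82767 = 358232, q_10 = 1*12747 + 3830 = 16577.
  i=11: a_11=1, p_11 = 1*358232 + 275465 = 633697, q_11 = 1*16577 + 12747 = 29324.
  i=12: a_12=1, p_12 = 1*633697 + 358232 = 991929, q_12 = 1*29324 + 16577 = 45901.
  i=13: a_13=1, p_13 = 1*991929 + 633697 = 1625626, q_13 = 1*45901 + 29324 = 75225.
Check: 1625626^2 - 467*75225^2 = 2642659891876 - 2642659891875 = 1, so (x, y) = (1625626, 75225) solves the equation, and by the theorem it is the least positive solution.

(x, y) = (1625626, 75225)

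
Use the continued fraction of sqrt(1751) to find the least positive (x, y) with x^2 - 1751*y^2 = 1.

First expand sqrt(1751) as a continued fraction. With x_i = (sqrt(1751) + m_i)/d_i and (m_0, d_0) = (0, 1): a_0 = floor(sqrt(1751)) = 41, since 41^2 = 1681 <= 1751 < 1764 = 42^2.
Iterate m_{i+1} = d_i*a_i - m_i, d_{i+1} = (1751 - m_{i+1}^2)/d_i, a_{i+1} = floor((a_0 + m_{i+1})/d_{i+1}):
  m_1 = 1*41 - 0 = 41, d_1 = (1751 - 41^2)/1 = 70/1 = 70, a_1 = floor((41 + 41)/70) = 1.
  m_2 = 70*1 - 41 = 29, d_2 = (1751 - 29^2)/70 = 910/70 = 13, a_2 = floor((41 + 29)/13) = 5.
  m_3 = 13*5 - 29 = 36, d_3 = (1751 - 36^2)/13 = 455/13 = 35, a_3 = floor((41 + 36)/35) = 2.
  m_4 = 35*2 - 36 = 34, d_4 = (1751 - 34^2)/35 = 595/35 = 17, a_4 = floor((41 + 34)/17) = 4.
  m_5 = 17*4 - 34 = 34, d_5 = (1751 - 34^2)/17 = 595/17 = 35, a_5 = floor((41 + 34)/35) = 2.
  m_6 = 35*2 - 34 = 36, d_6 = (1751 - 36^2)/35 = 455/35 = 13, a_6 = floor((41 + 36)/13) = 5.
  m_7 = 13*5 - 36 = 29, d_7 = (1751 - 29^2)/13 = 910/13 = 70, a_7 = floor((41 + 29)/70) = 1.
  m_8 = 70*1 - 29 = 41, d_8 = (1751 - 41^2)/70 = 70/70 = 1, a_8 = floor((41 + 41)/1) = 82.
  m_9 = 1*82 - 41 = 41, d_9 = (1751 - 41^2)/1 = 70/1 = 70: (m_9, d_9) = (m_1, d_1) = (41, 70), so from here the quotients repeat a_1, ..., a_8; the period length is 8.
So sqrt(1751) = [41; (1, 5, 2, 4, 2, 5, 1, 82)] with period length k = 8.
k is even, so the fundamental solution of x^2 - 1751y^2 = 1 is (p_{k-1}, q_{k-1}) = (p_7, q_7); compute convergents through index 7.
Convergents (p_i = a_i*p_{i-1} + p_{i-2}, q_i = a_i*q_{i-1} + q_{i-2} with p_{-2}=0, p_{-1}=1, q_{-2}=1, q_{-1}=0):
  i=0: a_0=41, p_0 = 41*1 + 0 = 41, q_0 = 41*0 + 1 = 1.
  i=1: a_1=1, p_1 = 1*41 + 1 = 42, q_1 = 1*1 + 0 = 1.
  i=2: a_2=5, p_2 = 5*42 + 41 = 251, q_2 = 5*1 + 1 = 6.
  i=3: a_3=2, p_3 = 2*251 + 42 = 544, q_3 = 2*6 + 1 = 13.
  i=4: a_4=4, p_4 = 4*544 + 251 = 2427, q_4 = 4*13 + 6 = 58.
  i=5: a_5=2, p_5 = 2*2427 + 544 = 5398, q_5 = 2*58 + 13 = 129.
  i=6: a_6=5, p_6 = 5*5398 + 2427 = 29417, q_6 = 5*129 + 58 = 703.
  i=7: a_7=1, p_7 = 1*29417 + 5398 = 34815, q_7 = 1*703 + 129 = 832.
Check: 34815^2 - 1751*832^2 = 1212084225 - 1212084224 = 1, so (x, y) = (34815, 832) solves the equation, and by the theorem it is the least positive solution.

(x, y) = (34815, 832)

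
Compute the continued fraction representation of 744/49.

[15; 5, 2, 4]

Run the Euclidean algorithm on 744 and 49; the successive quotients are the partial quotients a_0, a_1, ... (each step inverts the fractional part left over by the previous one):
  744 = 15*49 + 9, so a_0 = 15.
  49 = 5*9 + 4, so a_1 = 5.
  9 = 2*4 + 1, so a_2 = 2.
  4 = 4*1 + 0, so a_3 = 4.
The remainder reaches 0 after 4 divisions, so the expansion has 4 partial quotients, read off in order.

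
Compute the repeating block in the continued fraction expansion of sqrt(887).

[29; (1, 3, 1, 1, 2, 29, 2, 1, 1, 3, 1, 58)]

Write x_i = (sqrt(887) + m_i)/d_i with (m_0, d_0) = (0, 1). a_0 = floor(sqrt(887)) = 29, since 29^2 = 841 <= 887 < 900 = 30^2.
Iterate m_{i+1} = d_i*a_i - m_i, d_{i+1} = (887 - m_{i+1}^2)/d_i, a_{i+1} = floor((a_0 + m_{i+1})/d_{i+1}):
  m_1 = 1*29 - 0 = 29, d_1 = (887 - 29^2)/1 = 46/1 = 46, a_1 = floor((29 + 29)/46) = 1.
  m_2 = 46*1 - 29 = 17, d_2 = (887 - 17^2)/46 = 598/46 = 13, a_2 = floor((29 + 17)/13) = 3.
  m_3 = 13*3 - 17 = 22, d_3 = (887 - 22^2)/13 = 403/13 = 31, a_3 = floor((29 + 22)/31) = 1.
  m_4 = 31*1 - 22 = 9, d_4 = (887 - 9^2)/31 = 806/31 = 26, a_4 = floor((29 + 9)/26) = 1.
  m_5 = 26*1 - 9 = 17, d_5 = (887 - 17^2)/26 = 598/26 = 23, a_5 = floor((29 + 17)/23) = 2.
  m_6 = 23*2 - 17 = 29, d_6 = (887 - 29^2)/23 = 46/23 = 2, a_6 = floor((29 + 29)/2) = 29.
  m_7 = 2*29 - 29 = 29, d_7 = (887 - 29^2)/2 = 46/2 = 23, a_7 = floor((29 + 29)/23) = 2.
  m_8 = 23*2 - 29 = 17, d_8 = (887 - 17^2)/23 = 598/23 = 26, a_8 = floor((29 + 17)/26) = 1.
  m_9 = 26*1 - 17 = 9, d_9 = (887 - 9^2)/26 = 806/26 = 31, a_9 = floor((29 + 9)/31) = 1.
  m_10 = 31*1 - 9 = 22, d_10 = (887 - 22^2)/31 = 403/31 = 13, a_10 = floor((29 + 22)/13) = 3.
  m_11 = 13*3 - 22 = 17, d_11 = (887 - 17^2)/13 = 598/13 = 46, a_11 = floor((29 + 17)/46) = 1.
  m_12 = 46*1 - 17 = 29, d_12 = (887 - 29^2)/46 = 46/46 = 1, a_12 = floor((29 + 29)/1) = 58.
  m_13 = 1*58 - 29 = 29, d_13 = (887 - 29^2)/1 = 46/1 = 46: (m_13, d_13) = (m_1, d_1) = (29, 46), so from here the quotients repeat a_1, ..., a_12; the period length is 12.
Hence the expansion of sqrt(887) is a_0 = 29 followed by the repeating block 1, 3, 1, 1, 2, 29, 2, 1, 1, 3, 1, 58 (period 12).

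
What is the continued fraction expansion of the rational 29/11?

[2; 1, 1, 1, 3]

Run the Euclidean algorithm on 29 and 11; the successive quotients are the partial quotients a_0, a_1, ... (each step inverts the fractional part left over by the previous one):
  29 = 2*11 + 7, so a_0 = 2.
  11 = 1*7 + 4, so a_1 = 1.
  7 = 1*4 + 3, so a_2 = 1.
  4 = 1*3 + 1, so a_3 = 1.
  3 = 3*1 + 0, so a_4 = 3.
The remainder reaches 0 after 5 divisions, so the expansion has 5 partial quotients, read off in order.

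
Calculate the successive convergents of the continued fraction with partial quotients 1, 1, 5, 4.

1/1, 2/1, 11/6, 46/25

Using the convergent recurrence p_i = a_i*p_{i-1} + p_{i-2}, q_i = a_i*q_{i-1} + q_{i-2} with p_{-2}=0, p_{-1}=1, q_{-2}=1, q_{-1}=0:
  i=0: a_0=1, p_0 = 1*1 + 0 = 1, q_0 = 1*0 + 1 = 1.
  i=1: a_1=1, p_1 = 1*1 + 1 = 2, q_1 = 1*1 + 0 = 1.
  i=2: a_2=5, p_2 = 5*2 + 1 = 11, q_2 = 5*1 + 1 = 6.
  i=3: a_3=4, p_3 = 4*11 + 2 = 46, q_3 = 4*6 + 1 = 25.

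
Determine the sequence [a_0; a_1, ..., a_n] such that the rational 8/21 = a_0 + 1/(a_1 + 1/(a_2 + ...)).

[0; 2, 1, 1, 1, 2]

Run the Euclidean algorithm on 8 and 21; the successive quotients are the partial quotients a_0, a_1, ... (each step inverts the fractional part left over by the previous one):
  8 = 0*21 + 8, so a_0 = 0.
  21 = 2*8 + 5, so a_1 = 2.
  8 = 1*5 + 3, so a_2 = 1.
  5 = 1*3 + 2, so a_3 = 1.
  3 = 1*2 + 1, so a_4 = 1.
  2 = 2*1 + 0, so a_5 = 2.
The remainder reaches 0 after 6 divisions, so the expansion has 6 partial quotients, read off in order.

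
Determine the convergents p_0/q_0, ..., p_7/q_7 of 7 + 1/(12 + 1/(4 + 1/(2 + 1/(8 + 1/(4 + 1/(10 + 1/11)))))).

7/1, 85/12, 347/49, 779/110, 6579/929, 27095/3826, 277529/39189, 3079914/434905

Using the convergent recurrence p_i = a_i*p_{i-1} + p_{i-2}, q_i = a_i*q_{i-1} + q_{i-2} with p_{-2}=0, p_{-1}=1, q_{-2}=1, q_{-1}=0:
  i=0: a_0=7, p_0 = 7*1 + 0 = 7, q_0 = 7*0 + 1 = 1.
  i=1: a_1=12, p_1 = 12*7 + 1 = 85, q_1 = 12*1 + 0 = 12.
  i=2: a_2=4, p_2 = 4*85 + 7 = 347, q_2 = 4*12 + 1 = 49.
  i=3: a_3=2, p_3 = 2*347 + 85 = 779, q_3 = 2*49 + 12 = 110.
  i=4: a_4=8, p_4 = 8*779 + 347 = 6579, q_4 = 8*110 + 49 = 929.
  i=5: a_5=4, p_5 = 4*6579 + 779 = 27095, q_5 = 4*929 + 110 = 3826.
  i=6: a_6=10, p_6 = 10*27095 + 6579 = 277529, q_6 = 10*3826 + 929 = 39189.
  i=7: a_7=11, p_7 = 11*277529 + 27095 = 3079914, q_7 = 11*39189 + 3826 = 434905.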